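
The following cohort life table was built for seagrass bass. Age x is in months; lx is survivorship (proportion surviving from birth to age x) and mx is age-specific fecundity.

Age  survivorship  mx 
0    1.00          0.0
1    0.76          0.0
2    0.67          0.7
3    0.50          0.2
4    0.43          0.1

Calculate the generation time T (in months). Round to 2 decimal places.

2.30

lx·mx: 0, 0, 0.469, 0.1, 0.043 → R0 = 0.612
x·lx·mx: 0, 0, 0.938, 0.3, 0.172 → Σ = 1.41
T = 1.41 / 0.612 = 2.303922… → 2.30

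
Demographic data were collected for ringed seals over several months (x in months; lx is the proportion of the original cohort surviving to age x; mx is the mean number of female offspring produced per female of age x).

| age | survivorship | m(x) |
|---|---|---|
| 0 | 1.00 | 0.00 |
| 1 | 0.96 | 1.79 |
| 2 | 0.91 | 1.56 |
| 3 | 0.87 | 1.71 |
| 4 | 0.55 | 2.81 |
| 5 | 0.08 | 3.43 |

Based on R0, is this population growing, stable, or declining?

growing

R0 = Σ lx·mx = 0 + 1.7184 + 1.4196 + 1.4877 + 1.5455 + 0.2744 = 6.4456
R0 > 1, so the population is growing.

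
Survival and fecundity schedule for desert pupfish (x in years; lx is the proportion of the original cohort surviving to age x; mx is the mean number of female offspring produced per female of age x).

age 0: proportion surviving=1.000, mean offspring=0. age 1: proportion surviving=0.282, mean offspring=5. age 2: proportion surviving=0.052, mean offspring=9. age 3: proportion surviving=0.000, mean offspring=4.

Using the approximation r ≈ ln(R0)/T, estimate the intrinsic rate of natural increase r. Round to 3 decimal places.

0.504

R0 = Σ lx·mx = 0 + 1.41 + 0.468 + 0 = 1.878
Σ x·lx·mx = 2.346; T = 2.346/1.878 = 1.2492…
r ≈ ln(R0)/T = ln(1.878)/1.2492… = 0.50449… → 0.504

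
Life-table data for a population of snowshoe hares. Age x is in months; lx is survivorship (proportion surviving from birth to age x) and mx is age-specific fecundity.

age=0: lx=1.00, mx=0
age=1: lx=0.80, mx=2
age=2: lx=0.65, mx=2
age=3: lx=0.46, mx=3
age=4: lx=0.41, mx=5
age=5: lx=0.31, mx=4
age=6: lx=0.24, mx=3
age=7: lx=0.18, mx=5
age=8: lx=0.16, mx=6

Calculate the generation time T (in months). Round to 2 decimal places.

lx·mx: 0, 1.6, 1.3, 1.38, 2.05, 1.24, 0.72, 0.9, 0.96 → R0 = 10.15
x·lx·mx: 0, 1.6, 2.6, 4.14, 8.2, 6.2, 4.32, 6.3, 7.68 → Σ = 41.04
T = 41.04 / 10.15 = 4.04335… → 4.04

4.04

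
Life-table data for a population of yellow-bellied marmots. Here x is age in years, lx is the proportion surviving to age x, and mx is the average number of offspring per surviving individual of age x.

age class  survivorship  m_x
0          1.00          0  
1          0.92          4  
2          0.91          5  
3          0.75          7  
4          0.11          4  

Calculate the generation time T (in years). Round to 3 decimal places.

2.176

lx·mx: 0, 3.68, 4.55, 5.25, 0.44 → R0 = 13.92
x·lx·mx: 0, 3.68, 9.1, 15.75, 1.76 → Σ = 30.29
T = 30.29 / 13.92 = 2.176006… → 2.176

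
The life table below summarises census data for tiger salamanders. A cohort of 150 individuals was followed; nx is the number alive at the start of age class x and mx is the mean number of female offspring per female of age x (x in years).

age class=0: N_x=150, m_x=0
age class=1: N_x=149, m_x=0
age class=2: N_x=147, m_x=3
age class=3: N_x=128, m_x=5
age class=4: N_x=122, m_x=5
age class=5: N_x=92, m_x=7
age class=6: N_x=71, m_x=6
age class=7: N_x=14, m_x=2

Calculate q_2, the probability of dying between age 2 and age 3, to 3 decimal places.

lx = nx/n0 = nx/150: 1, 0.99333…, 0.98, 0.85333…, 0.81333…, 0.61333…, 0.47333…, 0.09333…
q_2 = (l_2 − l_3) / l_2 = (0.98 − 0.853333…) / 0.98
     = 0.126667… / 0.98 = 0.129252… → 0.129

0.129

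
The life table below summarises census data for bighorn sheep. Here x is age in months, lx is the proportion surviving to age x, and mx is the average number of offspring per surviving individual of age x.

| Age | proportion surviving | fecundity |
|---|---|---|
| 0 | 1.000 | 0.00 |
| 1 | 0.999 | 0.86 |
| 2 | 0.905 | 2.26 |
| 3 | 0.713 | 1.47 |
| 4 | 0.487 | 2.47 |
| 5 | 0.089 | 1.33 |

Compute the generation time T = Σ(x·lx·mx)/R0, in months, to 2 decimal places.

2.56

lx·mx: 0, 0.85914, 2.0453, 1.04811, 1.20289, 0.11837 → R0 = 5.27381
x·lx·mx: 0, 0.85914, 4.0906, 3.14433, 4.81156, 0.59185 → Σ = 13.49748
T = 13.49748 / 5.27381 = 2.559341… → 2.56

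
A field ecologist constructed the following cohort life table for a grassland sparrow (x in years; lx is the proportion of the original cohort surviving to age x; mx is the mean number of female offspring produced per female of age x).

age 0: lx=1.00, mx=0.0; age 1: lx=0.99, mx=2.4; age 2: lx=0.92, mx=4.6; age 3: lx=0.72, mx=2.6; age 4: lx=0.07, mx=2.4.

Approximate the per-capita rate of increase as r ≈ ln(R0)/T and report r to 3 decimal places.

1.089

R0 = Σ lx·mx = 0 + 2.376 + 4.232 + 1.872 + 0.168 = 8.648
Σ x·lx·mx = 17.128; T = 17.128/8.648 = 1.98057…
r ≈ ln(R0)/T = ln(8.648)/1.98057… = 1.08924… → 1.089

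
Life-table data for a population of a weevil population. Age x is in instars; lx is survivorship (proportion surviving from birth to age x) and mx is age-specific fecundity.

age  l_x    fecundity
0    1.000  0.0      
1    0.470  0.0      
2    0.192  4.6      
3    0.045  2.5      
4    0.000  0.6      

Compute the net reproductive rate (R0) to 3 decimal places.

lx·mx by age: 0, 0, 0.8832, 0.1125, 0
R0 = Σ lx·mx = 0.9957 → 0.996

0.996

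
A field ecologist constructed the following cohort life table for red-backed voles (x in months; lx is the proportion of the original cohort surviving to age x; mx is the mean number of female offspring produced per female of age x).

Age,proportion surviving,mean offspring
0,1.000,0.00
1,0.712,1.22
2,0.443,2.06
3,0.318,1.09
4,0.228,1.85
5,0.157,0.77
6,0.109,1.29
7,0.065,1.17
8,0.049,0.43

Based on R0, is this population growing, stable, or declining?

growing

R0 = Σ lx·mx = 0 + 0.86864 + 0.91258 + 0.34662 + 0.4218 + 0.12089 + 0.14061 + 0.07605 + 0.02107 = 2.90826
R0 > 1, so the population is growing.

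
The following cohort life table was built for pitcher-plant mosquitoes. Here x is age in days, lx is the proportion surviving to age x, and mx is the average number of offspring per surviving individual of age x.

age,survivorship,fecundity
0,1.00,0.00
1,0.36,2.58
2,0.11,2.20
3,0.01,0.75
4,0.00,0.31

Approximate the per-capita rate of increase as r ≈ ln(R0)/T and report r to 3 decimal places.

R0 = Σ lx·mx = 0 + 0.9288 + 0.242 + 0.0075 + 0 = 1.1783
Σ x·lx·mx = 1.4353; T = 1.4353/1.1783 = 1.21811…
r ≈ ln(R0)/T = ln(1.1783)/1.21811… = 0.13469… → 0.135

0.135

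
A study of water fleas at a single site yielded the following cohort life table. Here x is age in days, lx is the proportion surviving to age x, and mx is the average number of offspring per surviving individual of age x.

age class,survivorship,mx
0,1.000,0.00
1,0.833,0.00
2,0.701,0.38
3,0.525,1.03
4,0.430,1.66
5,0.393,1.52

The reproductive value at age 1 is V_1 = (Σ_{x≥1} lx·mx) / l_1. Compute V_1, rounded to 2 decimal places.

2.54

lx·mx for x ≥ 1: 0, 0.26638, 0.54075, 0.7138, 0.59736 → sum = 2.11829
V_1 = 2.11829 / l_1 = 2.11829 / 0.833 = 2.542965… → 2.54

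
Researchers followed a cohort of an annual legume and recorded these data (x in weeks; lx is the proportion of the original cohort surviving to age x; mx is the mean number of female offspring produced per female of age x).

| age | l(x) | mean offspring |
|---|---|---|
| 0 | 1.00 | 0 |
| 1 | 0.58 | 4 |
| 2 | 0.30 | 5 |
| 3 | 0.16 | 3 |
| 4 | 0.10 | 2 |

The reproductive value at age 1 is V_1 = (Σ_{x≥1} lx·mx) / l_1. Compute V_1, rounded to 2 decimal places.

7.76

lx·mx for x ≥ 1: 2.32, 1.5, 0.48, 0.2 → sum = 4.5
V_1 = 4.5 / l_1 = 4.5 / 0.58 = 7.758621… → 7.76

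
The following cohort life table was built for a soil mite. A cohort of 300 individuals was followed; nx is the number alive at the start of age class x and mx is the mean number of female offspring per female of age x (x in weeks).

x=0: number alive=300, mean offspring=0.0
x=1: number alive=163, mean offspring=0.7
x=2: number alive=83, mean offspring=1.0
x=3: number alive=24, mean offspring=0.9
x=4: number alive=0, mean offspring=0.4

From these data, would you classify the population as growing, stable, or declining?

lx = nx/n0 = nx/300: 1, 0.54333…, 0.27667…, 0.08, 0
R0 = Σ lx·mx = 0 + 0.380333… + 0.276667… + 0.072 + 0 = 0.729…
R0 < 1, so the population is declining.

declining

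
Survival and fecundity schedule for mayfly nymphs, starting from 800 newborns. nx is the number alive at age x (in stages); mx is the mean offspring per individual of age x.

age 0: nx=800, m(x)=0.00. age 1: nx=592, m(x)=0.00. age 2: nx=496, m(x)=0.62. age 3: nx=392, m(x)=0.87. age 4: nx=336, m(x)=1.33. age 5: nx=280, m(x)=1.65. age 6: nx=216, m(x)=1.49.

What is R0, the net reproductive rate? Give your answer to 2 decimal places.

lx = nx/n0 = nx/800: 1, 0.74, 0.62, 0.49, 0.42, 0.35, 0.27
lx·mx by age: 0, 0, 0.3844, 0.4263, 0.5586, 0.5775, 0.4023
R0 = Σ lx·mx = 2.3491 → 2.35

2.35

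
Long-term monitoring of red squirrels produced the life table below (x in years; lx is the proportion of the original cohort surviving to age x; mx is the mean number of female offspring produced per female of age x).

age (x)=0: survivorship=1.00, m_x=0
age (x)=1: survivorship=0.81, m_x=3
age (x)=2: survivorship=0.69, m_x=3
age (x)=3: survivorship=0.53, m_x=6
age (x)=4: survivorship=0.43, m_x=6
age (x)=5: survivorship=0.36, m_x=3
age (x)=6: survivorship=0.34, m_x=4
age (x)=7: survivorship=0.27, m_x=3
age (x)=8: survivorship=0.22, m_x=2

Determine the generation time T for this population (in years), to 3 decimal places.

lx·mx: 0, 2.43, 2.07, 3.18, 2.58, 1.08, 1.36, 0.81, 0.44 → R0 = 13.95
x·lx·mx: 0, 2.43, 4.14, 9.54, 10.32, 5.4, 8.16, 5.67, 3.52 → Σ = 49.18
T = 49.18 / 13.95 = 3.525448… → 3.525

3.525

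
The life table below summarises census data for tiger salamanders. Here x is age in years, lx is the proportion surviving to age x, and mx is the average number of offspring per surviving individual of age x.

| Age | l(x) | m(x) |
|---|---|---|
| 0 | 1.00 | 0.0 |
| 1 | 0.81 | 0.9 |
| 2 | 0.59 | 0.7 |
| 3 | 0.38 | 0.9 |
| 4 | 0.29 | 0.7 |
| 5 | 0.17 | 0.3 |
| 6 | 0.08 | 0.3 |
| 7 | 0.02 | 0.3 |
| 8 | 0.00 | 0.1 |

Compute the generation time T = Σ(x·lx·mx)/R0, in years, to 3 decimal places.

2.169

lx·mx: 0, 0.729, 0.413, 0.342, 0.203, 0.051, 0.024, 0.006, 0 → R0 = 1.768
x·lx·mx: 0, 0.729, 0.826, 1.026, 0.812, 0.255, 0.144, 0.042, 0 → Σ = 3.834
T = 3.834 / 1.768 = 2.168552… → 2.169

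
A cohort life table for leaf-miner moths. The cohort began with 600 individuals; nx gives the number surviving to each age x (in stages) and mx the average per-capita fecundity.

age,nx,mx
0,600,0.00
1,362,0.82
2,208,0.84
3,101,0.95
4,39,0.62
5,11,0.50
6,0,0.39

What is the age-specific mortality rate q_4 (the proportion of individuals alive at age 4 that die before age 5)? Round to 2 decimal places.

lx = nx/n0 = nx/600: 1, 0.60333…, 0.34667…, 0.16833…, 0.065, 0.01833…, 0
q_4 = (l_4 − l_5) / l_4 = (0.065 − 0.018333…) / 0.065
     = 0.046667… / 0.065 = 0.717949… → 0.72

0.72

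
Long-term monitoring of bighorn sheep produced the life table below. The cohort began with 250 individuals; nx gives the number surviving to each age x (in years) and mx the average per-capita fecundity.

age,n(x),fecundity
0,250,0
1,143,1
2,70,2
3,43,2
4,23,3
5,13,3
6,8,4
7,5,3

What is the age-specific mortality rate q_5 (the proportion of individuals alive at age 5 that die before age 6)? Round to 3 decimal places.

0.385

lx = nx/n0 = nx/250: 1, 0.572, 0.28, 0.172, 0.092, 0.052, 0.032, 0.02
q_5 = (l_5 − l_6) / l_5 = (0.052 − 0.032) / 0.052
     = 0.02 / 0.052 = 0.384615… → 0.385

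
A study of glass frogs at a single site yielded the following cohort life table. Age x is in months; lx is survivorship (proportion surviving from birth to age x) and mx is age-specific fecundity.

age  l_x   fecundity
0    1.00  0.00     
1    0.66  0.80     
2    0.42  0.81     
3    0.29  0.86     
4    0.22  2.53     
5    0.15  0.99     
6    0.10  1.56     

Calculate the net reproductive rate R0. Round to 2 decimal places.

1.98

lx·mx by age: 0, 0.528, 0.3402, 0.2494, 0.5566, 0.1485, 0.156
R0 = Σ lx·mx = 1.9787 → 1.98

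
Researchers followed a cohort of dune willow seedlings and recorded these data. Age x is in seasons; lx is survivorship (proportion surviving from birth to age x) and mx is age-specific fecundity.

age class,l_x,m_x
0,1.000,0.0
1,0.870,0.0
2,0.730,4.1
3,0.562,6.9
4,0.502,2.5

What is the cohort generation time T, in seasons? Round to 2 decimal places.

2.79

lx·mx: 0, 0, 2.993, 3.8778, 1.255 → R0 = 8.1258
x·lx·mx: 0, 0, 5.986, 11.6334, 5.02 → Σ = 22.6394
T = 22.6394 / 8.1258 = 2.786113… → 2.79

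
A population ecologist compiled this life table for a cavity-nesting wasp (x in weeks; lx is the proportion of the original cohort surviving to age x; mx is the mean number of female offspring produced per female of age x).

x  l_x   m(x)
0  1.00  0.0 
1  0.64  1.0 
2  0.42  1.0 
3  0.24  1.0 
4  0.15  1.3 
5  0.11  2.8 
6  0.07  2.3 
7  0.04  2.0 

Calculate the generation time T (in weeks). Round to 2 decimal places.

lx·mx: 0, 0.64, 0.42, 0.24, 0.195, 0.308, 0.161, 0.08 → R0 = 2.044
x·lx·mx: 0, 0.64, 0.84, 0.72, 0.78, 1.54, 0.966, 0.56 → Σ = 6.046
T = 6.046 / 2.044 = 2.957926… → 2.96

2.96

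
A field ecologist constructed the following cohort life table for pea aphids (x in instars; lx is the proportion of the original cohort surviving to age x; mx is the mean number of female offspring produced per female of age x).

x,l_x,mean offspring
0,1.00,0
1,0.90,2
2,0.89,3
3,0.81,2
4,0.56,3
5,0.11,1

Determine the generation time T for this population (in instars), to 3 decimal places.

2.445

lx·mx: 0, 1.8, 2.67, 1.62, 1.68, 0.11 → R0 = 7.88
x·lx·mx: 0, 1.8, 5.34, 4.86, 6.72, 0.55 → Σ = 19.27
T = 19.27 / 7.88 = 2.445431… → 2.445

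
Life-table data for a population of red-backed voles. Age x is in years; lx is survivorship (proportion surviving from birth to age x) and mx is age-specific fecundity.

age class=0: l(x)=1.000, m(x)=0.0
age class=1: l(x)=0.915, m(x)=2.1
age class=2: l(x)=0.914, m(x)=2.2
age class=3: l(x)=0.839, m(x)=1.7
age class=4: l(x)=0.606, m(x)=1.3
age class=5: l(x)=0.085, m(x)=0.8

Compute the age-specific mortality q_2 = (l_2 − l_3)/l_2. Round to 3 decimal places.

0.082

q_2 = (l_2 − l_3) / l_2 = (0.914 − 0.839) / 0.914
     = 0.075 / 0.914 = 0.082057… → 0.082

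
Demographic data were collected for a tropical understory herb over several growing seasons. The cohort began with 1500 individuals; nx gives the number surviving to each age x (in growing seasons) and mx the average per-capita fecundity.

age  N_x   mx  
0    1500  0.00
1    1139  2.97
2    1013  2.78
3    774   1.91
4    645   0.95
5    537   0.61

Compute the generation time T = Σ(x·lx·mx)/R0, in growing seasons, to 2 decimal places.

2.04

lx = nx/n0 = nx/1500: 1, 0.75933…, 0.67533…, 0.516, 0.43, 0.358
lx·mx: 0, 2.25522…, 1.877427…, 0.98556, 0.4085, 0.21838 → R0 = 5.745087…
x·lx·mx: 0, 2.25522…, 3.754853…, 2.95668, 1.634, 1.0919 → Σ = 11.692653…
T = 11.692653… / 5.745087… = 2.035244… → 2.04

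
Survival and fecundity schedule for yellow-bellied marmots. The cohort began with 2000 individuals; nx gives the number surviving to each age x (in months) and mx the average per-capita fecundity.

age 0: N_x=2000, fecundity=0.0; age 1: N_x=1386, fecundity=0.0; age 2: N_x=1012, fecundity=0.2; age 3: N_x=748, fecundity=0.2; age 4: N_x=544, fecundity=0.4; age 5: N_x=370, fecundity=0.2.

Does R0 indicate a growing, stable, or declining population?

declining

lx = nx/n0 = nx/2000: 1, 0.693, 0.506, 0.374, 0.272, 0.185
R0 = Σ lx·mx = 0 + 0 + 0.1012 + 0.0748 + 0.1088 + 0.037 = 0.3218
R0 < 1, so the population is declining.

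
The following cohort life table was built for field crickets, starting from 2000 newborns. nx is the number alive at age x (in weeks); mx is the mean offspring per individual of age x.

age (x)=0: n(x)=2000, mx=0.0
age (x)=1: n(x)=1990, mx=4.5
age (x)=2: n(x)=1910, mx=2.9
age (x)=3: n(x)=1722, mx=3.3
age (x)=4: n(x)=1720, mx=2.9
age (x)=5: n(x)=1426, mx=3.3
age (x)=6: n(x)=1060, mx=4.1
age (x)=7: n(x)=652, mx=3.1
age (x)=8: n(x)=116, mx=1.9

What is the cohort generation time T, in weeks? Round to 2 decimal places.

3.36

lx = nx/n0 = nx/2000: 1, 0.995, 0.955, 0.861, 0.86, 0.713, 0.53, 0.326, 0.058
lx·mx: 0, 4.4775, 2.7695, 2.8413, 2.494, 2.3529, 2.173, 1.0106, 0.1102 → R0 = 18.229
x·lx·mx: 0, 4.4775, 5.539, 8.5239, 9.976, 11.7645, 13.038, 7.0742, 0.8816 → Σ = 61.2747
T = 61.2747 / 18.229 = 3.361386… → 3.36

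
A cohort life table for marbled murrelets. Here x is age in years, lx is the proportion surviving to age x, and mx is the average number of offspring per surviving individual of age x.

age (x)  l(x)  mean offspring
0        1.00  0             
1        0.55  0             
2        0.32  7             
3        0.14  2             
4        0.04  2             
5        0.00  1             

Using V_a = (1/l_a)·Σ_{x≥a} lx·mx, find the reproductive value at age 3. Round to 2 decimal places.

2.57

lx·mx for x ≥ 3: 0.28, 0.08, 0 → sum = 0.36
V_3 = 0.36 / l_3 = 0.36 / 0.14 = 2.571429… → 2.57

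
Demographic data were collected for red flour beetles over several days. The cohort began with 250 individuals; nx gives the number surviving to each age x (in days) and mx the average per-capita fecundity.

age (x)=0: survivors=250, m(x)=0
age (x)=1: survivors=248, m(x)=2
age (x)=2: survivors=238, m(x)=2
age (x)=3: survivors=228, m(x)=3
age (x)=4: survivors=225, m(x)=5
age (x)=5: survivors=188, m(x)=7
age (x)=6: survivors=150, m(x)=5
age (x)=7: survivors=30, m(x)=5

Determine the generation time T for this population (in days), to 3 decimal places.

4.028

lx = nx/n0 = nx/250: 1, 0.992, 0.952, 0.912, 0.9, 0.752, 0.6, 0.12
lx·mx: 0, 1.984, 1.904, 2.736, 4.5, 5.264, 3, 0.6 → R0 = 19.988
x·lx·mx: 0, 1.984, 3.808, 8.208, 18, 26.32, 18, 4.2 → Σ = 80.52
T = 80.52 / 19.988 = 4.028417… → 4.028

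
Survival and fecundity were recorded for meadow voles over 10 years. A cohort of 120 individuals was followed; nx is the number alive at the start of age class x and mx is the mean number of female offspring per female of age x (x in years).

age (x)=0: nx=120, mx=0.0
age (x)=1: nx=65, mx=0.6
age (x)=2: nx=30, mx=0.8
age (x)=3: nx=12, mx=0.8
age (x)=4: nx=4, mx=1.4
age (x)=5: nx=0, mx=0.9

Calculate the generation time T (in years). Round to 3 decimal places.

lx = nx/n0 = nx/120: 1, 0.54167…, 0.25, 0.1, 0.03333…, 0
lx·mx: 0, 0.325…, 0.2, 0.08, 0.046667…, 0 → R0 = 0.651667…
x·lx·mx: 0, 0.325…, 0.4, 0.24, 0.186667…, 0 → Σ = 1.151667…
T = 1.151667… / 0.651667… = 1.767263… → 1.767

1.767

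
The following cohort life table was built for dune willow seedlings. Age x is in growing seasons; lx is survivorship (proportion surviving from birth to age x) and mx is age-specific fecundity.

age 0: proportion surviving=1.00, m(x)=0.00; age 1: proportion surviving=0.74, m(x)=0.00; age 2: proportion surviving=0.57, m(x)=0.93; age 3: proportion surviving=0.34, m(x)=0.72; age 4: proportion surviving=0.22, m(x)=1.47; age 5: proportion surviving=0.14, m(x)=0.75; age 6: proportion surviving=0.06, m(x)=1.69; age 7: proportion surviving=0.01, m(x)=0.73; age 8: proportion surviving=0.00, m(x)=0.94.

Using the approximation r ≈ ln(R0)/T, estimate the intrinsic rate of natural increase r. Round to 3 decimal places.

0.083

R0 = Σ lx·mx = 0 + 0 + 0.5301 + 0.2448 + 0.3234 + 0.105 + 0.1014 + 0.0073 + 0 = 1.312
Σ x·lx·mx = 4.2727; T = 4.2727/1.312 = 3.25663…
r ≈ ln(R0)/T = ln(1.312)/3.25663… = 0.08338… → 0.083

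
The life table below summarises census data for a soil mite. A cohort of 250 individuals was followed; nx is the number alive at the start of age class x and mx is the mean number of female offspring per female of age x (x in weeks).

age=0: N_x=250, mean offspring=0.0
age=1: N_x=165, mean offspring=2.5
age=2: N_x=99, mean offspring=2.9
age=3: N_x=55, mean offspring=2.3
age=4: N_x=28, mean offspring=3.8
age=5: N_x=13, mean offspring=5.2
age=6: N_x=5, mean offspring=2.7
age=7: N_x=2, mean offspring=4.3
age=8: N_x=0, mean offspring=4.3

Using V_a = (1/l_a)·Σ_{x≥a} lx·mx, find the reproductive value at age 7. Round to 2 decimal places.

lx = nx/n0 = nx/250: 1, 0.66, 0.396, 0.22, 0.112, 0.052, 0.02, 0.008, 0
lx·mx for x ≥ 7: 0.0344, 0 → sum = 0.0344
V_7 = 0.0344 / l_7 = 0.0344 / 0.008 = 4.3 → 4.30

4.30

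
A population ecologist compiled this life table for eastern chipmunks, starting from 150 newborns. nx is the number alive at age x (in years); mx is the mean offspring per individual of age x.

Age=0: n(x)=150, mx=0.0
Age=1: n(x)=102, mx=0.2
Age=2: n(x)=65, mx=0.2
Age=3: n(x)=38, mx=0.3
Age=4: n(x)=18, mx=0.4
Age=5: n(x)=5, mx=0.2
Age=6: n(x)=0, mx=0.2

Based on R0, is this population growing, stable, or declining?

lx = nx/n0 = nx/150: 1, 0.68, 0.43333…, 0.25333…, 0.12, 0.03333…, 0
R0 = Σ lx·mx = 0 + 0.136 + 0.086667… + 0.076… + 0.048 + 0.006667… + 0 = 0.353333…
R0 < 1, so the population is declining.

declining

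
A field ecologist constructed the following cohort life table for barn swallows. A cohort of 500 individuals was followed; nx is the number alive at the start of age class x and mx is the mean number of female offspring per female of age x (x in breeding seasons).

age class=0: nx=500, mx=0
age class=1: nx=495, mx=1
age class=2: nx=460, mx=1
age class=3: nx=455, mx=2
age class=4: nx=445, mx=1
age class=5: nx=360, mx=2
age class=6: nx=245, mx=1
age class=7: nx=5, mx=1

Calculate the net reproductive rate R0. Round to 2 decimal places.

6.56

lx = nx/n0 = nx/500: 1, 0.99, 0.92, 0.91, 0.89, 0.72, 0.49, 0.01
lx·mx by age: 0, 0.99, 0.92, 1.82, 0.89, 1.44, 0.49, 0.01
R0 = Σ lx·mx = 6.56 → 6.56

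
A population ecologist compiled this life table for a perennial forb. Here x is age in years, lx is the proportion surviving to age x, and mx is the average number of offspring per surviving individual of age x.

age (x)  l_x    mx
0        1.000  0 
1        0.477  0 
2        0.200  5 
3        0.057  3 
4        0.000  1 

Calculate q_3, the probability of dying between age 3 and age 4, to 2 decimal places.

q_3 = (l_3 − l_4) / l_3 = (0.057 − 0) / 0.057
     = 0.057 / 0.057 = 1 → 1.00

1.00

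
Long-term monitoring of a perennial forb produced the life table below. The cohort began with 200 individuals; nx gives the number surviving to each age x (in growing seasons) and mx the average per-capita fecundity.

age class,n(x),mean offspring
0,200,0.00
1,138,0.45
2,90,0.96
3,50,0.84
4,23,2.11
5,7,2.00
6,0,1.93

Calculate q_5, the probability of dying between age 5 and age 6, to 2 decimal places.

lx = nx/n0 = nx/200: 1, 0.69, 0.45, 0.25, 0.115, 0.035, 0
q_5 = (l_5 − l_6) / l_5 = (0.035 − 0) / 0.035
     = 0.035 / 0.035 = 1 → 1.00

1.00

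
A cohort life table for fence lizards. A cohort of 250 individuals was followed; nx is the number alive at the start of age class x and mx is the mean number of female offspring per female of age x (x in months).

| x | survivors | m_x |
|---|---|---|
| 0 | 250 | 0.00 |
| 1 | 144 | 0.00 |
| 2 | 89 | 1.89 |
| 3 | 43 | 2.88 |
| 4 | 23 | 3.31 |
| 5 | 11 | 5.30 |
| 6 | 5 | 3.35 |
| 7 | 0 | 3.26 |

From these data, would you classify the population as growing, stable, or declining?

growing

lx = nx/n0 = nx/250: 1, 0.576, 0.356, 0.172, 0.092, 0.044, 0.02, 0
R0 = Σ lx·mx = 0 + 0 + 0.67284 + 0.49536 + 0.30452 + 0.2332 + 0.067 + 0 = 1.77292
R0 > 1, so the population is growing.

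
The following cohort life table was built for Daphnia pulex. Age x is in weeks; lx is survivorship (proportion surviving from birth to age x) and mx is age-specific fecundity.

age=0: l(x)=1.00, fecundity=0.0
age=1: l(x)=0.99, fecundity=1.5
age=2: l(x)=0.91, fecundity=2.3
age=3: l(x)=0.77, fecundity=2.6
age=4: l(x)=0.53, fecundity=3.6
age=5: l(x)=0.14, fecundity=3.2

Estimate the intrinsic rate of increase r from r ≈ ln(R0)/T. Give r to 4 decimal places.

0.7629

R0 = Σ lx·mx = 0 + 1.485 + 2.093 + 2.002 + 1.908 + 0.448 = 7.936
Σ x·lx·mx = 21.549; T = 21.549/7.936 = 2.71535…
r ≈ ln(R0)/T = ln(7.936)/2.71535… = 0.762852… → 0.7629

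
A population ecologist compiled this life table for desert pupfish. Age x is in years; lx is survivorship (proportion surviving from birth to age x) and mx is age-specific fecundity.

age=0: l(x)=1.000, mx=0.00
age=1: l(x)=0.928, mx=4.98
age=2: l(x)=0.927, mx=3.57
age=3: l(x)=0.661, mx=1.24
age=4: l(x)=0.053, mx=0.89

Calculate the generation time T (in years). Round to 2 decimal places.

lx·mx: 0, 4.62144, 3.30939, 0.81964, 0.04717 → R0 = 8.79764
x·lx·mx: 0, 4.62144, 6.61878, 2.45892, 0.18868 → Σ = 13.88782
T = 13.88782 / 8.79764 = 1.578585… → 1.58

1.58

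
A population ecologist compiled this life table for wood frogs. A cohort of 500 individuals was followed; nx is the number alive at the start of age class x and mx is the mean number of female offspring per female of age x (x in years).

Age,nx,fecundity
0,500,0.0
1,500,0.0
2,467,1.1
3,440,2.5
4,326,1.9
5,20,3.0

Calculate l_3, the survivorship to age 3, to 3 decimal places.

0.880

l_3 = n_3/n_0 = 440/500 = 0.88 → 0.880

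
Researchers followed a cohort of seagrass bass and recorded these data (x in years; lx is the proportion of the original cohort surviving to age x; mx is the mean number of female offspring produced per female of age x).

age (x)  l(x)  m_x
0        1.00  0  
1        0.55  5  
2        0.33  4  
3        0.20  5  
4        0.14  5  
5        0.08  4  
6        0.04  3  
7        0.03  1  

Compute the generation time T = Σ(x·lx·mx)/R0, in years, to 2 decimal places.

lx·mx: 0, 2.75, 1.32, 1, 0.7, 0.32, 0.12, 0.03 → R0 = 6.24
x·lx·mx: 0, 2.75, 2.64, 3, 2.8, 1.6, 0.72, 0.21 → Σ = 13.72
T = 13.72 / 6.24 = 2.198718… → 2.20

2.20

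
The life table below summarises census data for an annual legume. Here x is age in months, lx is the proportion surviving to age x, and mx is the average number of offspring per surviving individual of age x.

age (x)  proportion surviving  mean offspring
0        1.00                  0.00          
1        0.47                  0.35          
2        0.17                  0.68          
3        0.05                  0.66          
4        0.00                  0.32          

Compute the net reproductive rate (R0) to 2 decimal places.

lx·mx by age: 0, 0.1645, 0.1156, 0.033, 0
R0 = Σ lx·mx = 0.3131 → 0.31

0.31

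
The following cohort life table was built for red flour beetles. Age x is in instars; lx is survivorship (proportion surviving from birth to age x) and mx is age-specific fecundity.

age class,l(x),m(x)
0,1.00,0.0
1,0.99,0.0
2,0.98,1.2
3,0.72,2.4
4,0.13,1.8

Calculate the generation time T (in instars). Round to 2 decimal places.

lx·mx: 0, 0, 1.176, 1.728, 0.234 → R0 = 3.138
x·lx·mx: 0, 0, 2.352, 5.184, 0.936 → Σ = 8.472
T = 8.472 / 3.138 = 2.699809… → 2.70

2.70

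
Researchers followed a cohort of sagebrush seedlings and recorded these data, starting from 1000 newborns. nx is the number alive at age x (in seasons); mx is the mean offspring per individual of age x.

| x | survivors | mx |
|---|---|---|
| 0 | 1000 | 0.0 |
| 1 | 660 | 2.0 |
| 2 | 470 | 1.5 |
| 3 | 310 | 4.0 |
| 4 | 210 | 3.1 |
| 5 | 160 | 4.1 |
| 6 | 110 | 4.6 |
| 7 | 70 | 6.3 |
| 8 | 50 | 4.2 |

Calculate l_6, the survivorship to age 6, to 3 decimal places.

0.110

l_6 = n_6/n_0 = 110/1000 = 0.11 → 0.110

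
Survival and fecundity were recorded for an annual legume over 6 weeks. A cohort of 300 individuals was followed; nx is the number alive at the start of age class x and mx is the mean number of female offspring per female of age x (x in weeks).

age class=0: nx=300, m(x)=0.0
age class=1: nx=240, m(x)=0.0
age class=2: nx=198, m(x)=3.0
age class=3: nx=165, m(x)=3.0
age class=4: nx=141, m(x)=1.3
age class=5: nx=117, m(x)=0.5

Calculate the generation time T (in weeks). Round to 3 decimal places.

lx = nx/n0 = nx/300: 1, 0.8, 0.66, 0.55, 0.47, 0.39
lx·mx: 0, 0, 1.98, 1.65, 0.611, 0.195 → R0 = 4.436
x·lx·mx: 0, 0, 3.96, 4.95, 2.444, 0.975 → Σ = 12.329
T = 12.329 / 4.436 = 2.779306… → 2.779

2.779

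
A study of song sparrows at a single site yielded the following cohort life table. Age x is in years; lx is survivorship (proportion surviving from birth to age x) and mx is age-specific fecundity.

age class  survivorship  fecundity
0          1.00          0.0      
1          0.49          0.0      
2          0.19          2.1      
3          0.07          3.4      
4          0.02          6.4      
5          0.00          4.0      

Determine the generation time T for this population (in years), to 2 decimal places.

2.65

lx·mx: 0, 0, 0.399, 0.238, 0.128, 0 → R0 = 0.765
x·lx·mx: 0, 0, 0.798, 0.714, 0.512, 0 → Σ = 2.024
T = 2.024 / 0.765 = 2.645752… → 2.65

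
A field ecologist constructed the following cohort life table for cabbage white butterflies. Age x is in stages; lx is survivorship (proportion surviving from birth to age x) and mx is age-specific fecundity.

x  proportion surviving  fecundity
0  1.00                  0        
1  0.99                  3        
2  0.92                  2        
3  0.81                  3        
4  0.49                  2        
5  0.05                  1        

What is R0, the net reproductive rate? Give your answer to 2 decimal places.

lx·mx by age: 0, 2.97, 1.84, 2.43, 0.98, 0.05
R0 = Σ lx·mx = 8.27 → 8.27

8.27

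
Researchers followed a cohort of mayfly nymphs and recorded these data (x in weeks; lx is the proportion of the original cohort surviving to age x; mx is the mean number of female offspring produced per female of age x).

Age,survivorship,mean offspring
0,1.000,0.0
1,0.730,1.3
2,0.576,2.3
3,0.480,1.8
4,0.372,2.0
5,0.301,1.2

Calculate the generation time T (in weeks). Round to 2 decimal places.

lx·mx: 0, 0.949, 1.3248, 0.864, 0.744, 0.3612 → R0 = 4.243
x·lx·mx: 0, 0.949, 2.6496, 2.592, 2.976, 1.806 → Σ = 10.9726
T = 10.9726 / 4.243 = 2.586048… → 2.59

2.59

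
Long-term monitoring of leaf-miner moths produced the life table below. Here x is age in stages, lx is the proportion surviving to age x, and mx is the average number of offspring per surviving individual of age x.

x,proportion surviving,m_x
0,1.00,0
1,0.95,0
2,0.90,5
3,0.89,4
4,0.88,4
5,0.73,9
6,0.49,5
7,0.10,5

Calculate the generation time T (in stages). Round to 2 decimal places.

4.02

lx·mx: 0, 0, 4.5, 3.56, 3.52, 6.57, 2.45, 0.5 → R0 = 21.1
x·lx·mx: 0, 0, 9, 10.68, 14.08, 32.85, 14.7, 3.5 → Σ = 84.81
T = 84.81 / 21.1 = 4.019431… → 4.02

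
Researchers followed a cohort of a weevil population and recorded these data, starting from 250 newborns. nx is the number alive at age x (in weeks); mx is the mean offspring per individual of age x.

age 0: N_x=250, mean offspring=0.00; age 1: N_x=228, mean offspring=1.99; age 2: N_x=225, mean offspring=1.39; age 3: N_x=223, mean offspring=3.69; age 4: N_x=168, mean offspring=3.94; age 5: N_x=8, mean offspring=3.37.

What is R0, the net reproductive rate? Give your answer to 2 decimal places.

9.11

lx = nx/n0 = nx/250: 1, 0.912, 0.9, 0.892, 0.672, 0.032
lx·mx by age: 0, 1.81488, 1.251, 3.29148, 2.64768, 0.10784
R0 = Σ lx·mx = 9.11288 → 9.11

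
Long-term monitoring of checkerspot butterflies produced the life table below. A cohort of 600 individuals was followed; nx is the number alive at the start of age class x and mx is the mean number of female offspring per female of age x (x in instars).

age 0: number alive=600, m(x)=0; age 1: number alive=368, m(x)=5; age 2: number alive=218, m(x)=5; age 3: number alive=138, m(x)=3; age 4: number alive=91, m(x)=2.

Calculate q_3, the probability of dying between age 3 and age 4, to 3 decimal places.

lx = nx/n0 = nx/600: 1, 0.61333…, 0.36333…, 0.23, 0.15167…
q_3 = (l_3 − l_4) / l_3 = (0.23 − 0.151667…) / 0.23
     = 0.078333… / 0.23 = 0.34058… → 0.341

0.341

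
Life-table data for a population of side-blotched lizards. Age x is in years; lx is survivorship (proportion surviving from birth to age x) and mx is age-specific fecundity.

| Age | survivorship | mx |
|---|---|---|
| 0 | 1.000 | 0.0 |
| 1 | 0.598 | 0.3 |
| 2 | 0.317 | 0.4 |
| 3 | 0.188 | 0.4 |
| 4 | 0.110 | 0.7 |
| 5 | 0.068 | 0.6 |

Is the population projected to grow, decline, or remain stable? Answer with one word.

R0 = Σ lx·mx = 0 + 0.1794 + 0.1268 + 0.0752 + 0.077 + 0.0408 = 0.4992
R0 < 1, so the population is declining.

declining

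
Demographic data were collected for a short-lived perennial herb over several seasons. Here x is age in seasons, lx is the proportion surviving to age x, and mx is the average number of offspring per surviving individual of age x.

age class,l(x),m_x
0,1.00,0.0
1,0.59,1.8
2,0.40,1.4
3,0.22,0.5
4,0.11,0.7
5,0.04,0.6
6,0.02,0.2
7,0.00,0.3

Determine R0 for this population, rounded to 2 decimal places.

lx·mx by age: 0, 1.062, 0.56, 0.11, 0.077, 0.024, 0.004, 0
R0 = Σ lx·mx = 1.837 → 1.84

1.84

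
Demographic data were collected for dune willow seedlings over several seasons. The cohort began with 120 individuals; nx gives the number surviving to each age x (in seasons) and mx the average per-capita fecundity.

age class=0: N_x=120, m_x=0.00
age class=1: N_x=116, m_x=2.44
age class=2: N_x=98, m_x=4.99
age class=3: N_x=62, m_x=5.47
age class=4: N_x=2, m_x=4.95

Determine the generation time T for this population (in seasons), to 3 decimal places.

2.068

lx = nx/n0 = nx/120: 1, 0.96667…, 0.81667…, 0.51667…, 0.01667…
lx·mx: 0, 2.358667…, 4.075167…, 2.826167…, 0.0825… → R0 = 9.3425…
x·lx·mx: 0, 2.358667…, 8.150333…, 8.4785…, 0.33… → Σ = 19.3175…
T = 19.3175… / 9.3425… = 2.067701… → 2.068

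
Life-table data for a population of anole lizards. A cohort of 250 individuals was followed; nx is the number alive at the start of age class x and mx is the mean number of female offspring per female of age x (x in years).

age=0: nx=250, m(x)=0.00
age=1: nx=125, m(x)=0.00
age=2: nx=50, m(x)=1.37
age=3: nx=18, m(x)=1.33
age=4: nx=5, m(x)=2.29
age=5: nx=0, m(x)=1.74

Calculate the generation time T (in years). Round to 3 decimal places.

lx = nx/n0 = nx/250: 1, 0.5, 0.2, 0.072, 0.02, 0
lx·mx: 0, 0, 0.274, 0.09576, 0.0458, 0 → R0 = 0.41556
x·lx·mx: 0, 0, 0.548, 0.28728, 0.1832, 0 → Σ = 1.01848
T = 1.01848 / 0.41556 = 2.450861… → 2.451

2.451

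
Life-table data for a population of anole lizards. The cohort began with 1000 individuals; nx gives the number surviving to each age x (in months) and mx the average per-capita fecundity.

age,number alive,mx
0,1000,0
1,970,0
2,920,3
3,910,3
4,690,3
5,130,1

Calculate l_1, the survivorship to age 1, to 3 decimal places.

0.970

l_1 = n_1/n_0 = 970/1000 = 0.97 → 0.970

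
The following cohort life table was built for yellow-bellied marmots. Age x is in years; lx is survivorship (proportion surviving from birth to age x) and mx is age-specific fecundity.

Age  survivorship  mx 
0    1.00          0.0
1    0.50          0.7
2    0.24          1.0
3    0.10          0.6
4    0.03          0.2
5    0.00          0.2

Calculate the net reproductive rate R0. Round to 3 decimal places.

0.656

lx·mx by age: 0, 0.35, 0.24, 0.06, 0.006, 0
R0 = Σ lx·mx = 0.656 → 0.656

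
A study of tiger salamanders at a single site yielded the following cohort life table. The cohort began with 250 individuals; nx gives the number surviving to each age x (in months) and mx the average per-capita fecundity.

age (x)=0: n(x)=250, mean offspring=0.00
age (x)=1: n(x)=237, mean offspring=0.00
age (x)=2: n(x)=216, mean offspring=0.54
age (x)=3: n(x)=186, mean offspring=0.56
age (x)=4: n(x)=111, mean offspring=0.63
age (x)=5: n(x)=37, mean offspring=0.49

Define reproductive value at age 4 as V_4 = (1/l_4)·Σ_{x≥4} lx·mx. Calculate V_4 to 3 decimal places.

0.793

lx = nx/n0 = nx/250: 1, 0.948, 0.864, 0.744, 0.444, 0.148
lx·mx for x ≥ 4: 0.27972, 0.07252 → sum = 0.35224
V_4 = 0.35224 / l_4 = 0.35224 / 0.444 = 0.793333… → 0.793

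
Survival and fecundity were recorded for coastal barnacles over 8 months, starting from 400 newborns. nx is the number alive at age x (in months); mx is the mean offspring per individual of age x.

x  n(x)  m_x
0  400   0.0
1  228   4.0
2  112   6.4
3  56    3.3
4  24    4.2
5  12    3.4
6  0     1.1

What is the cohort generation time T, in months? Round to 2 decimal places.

lx = nx/n0 = nx/400: 1, 0.57, 0.28, 0.14, 0.06, 0.03, 0
lx·mx: 0, 2.28, 1.792, 0.462, 0.252, 0.102, 0 → R0 = 4.888
x·lx·mx: 0, 2.28, 3.584, 1.386, 1.008, 0.51, 0 → Σ = 8.768
T = 8.768 / 4.888 = 1.793781… → 1.79

1.79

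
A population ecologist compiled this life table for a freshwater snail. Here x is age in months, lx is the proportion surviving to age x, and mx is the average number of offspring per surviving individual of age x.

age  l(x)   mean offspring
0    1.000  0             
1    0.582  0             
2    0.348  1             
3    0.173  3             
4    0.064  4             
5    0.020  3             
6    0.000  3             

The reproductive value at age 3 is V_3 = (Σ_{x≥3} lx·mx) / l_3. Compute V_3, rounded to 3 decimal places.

4.827

lx·mx for x ≥ 3: 0.519, 0.256, 0.06, 0 → sum = 0.835
V_3 = 0.835 / l_3 = 0.835 / 0.173 = 4.82659… → 4.827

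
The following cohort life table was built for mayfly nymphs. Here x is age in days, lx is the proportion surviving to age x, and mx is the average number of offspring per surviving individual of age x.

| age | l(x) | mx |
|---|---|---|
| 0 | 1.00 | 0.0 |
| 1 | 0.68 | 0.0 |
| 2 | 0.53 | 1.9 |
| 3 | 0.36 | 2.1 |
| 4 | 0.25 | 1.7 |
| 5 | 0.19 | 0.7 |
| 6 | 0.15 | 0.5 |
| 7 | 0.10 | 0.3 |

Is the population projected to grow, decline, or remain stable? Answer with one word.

growing

R0 = Σ lx·mx = 0 + 0 + 1.007 + 0.756 + 0.425 + 0.133 + 0.075 + 0.03 = 2.426
R0 > 1, so the population is growing.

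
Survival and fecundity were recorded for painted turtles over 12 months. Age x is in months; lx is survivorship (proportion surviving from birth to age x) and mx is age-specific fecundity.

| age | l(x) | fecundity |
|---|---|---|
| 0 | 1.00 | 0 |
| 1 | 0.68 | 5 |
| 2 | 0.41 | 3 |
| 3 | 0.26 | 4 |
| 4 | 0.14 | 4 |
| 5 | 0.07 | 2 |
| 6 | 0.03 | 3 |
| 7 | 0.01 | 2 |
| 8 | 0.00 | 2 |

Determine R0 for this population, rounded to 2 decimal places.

lx·mx by age: 0, 3.4, 1.23, 1.04, 0.56, 0.14, 0.09, 0.02, 0
R0 = Σ lx·mx = 6.48 → 6.48

6.48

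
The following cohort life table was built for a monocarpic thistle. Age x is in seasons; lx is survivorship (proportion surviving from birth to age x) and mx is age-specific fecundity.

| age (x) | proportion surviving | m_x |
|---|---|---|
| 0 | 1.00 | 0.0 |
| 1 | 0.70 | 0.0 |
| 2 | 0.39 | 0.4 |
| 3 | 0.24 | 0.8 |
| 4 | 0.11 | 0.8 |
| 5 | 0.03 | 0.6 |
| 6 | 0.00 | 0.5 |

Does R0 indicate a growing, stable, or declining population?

declining

R0 = Σ lx·mx = 0 + 0 + 0.156 + 0.192 + 0.088 + 0.018 + 0 = 0.454
R0 < 1, so the population is declining.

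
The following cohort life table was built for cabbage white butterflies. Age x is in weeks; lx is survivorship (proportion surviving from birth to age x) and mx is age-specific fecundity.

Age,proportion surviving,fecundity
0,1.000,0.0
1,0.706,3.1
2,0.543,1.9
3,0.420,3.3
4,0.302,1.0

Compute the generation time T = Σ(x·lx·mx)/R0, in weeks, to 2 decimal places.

1.96

lx·mx: 0, 2.1886, 1.0317, 1.386, 0.302 → R0 = 4.9083
x·lx·mx: 0, 2.1886, 2.0634, 4.158, 1.208 → Σ = 9.618
T = 9.618 / 4.9083 = 1.959538… → 1.96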